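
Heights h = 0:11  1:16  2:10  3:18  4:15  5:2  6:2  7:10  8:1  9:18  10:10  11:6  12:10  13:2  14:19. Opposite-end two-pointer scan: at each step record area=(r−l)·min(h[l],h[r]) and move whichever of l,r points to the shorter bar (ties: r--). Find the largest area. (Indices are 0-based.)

max area = 208

[0,14] min(11,19)*14=154 best=154 * → l++
[1,14] min(16,19)*13=208 best=208 * → l++
[2,14] min(10,19)*12=120 best=208 → l++
[3,14] min(18,19)*11=198 best=208 → l++
[4,14] min(15,19)*10=150 best=208 → l++
[5,14] min(2,19)*9=18 best=208 → l++
[6,14] min(2,19)*8=16 best=208 → l++
[7,14] min(10,19)*7=70 best=208 → l++
[8,14] min(1,19)*6=6 best=208 → l++
[9,14] min(18,19)*5=90 best=208 → l++
[10,14] min(10,19)*4=40 best=208 → l++
[11,14] min(6,19)*3=18 best=208 → l++
[12,14] min(10,19)*2=20 best=208 → l++
[13,14] min(2,19)*1=2 best=208 → l++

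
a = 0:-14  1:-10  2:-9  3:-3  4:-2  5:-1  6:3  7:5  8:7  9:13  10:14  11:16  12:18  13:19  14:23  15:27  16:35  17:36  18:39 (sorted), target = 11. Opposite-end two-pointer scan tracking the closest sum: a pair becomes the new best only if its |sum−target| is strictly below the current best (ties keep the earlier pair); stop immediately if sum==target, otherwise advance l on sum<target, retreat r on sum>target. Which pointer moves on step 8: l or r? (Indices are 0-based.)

l

[0,18] -14+39=25 d=14 * → r--
[0,17] -14+36=22 d=11 * → r--
[0,16] -14+35=21 d=10 * → r--
[0,15] -14+27=13 d=2 * → r--
[0,14] -14+23=9 d=2 → l++
[1,14] -10+23=13 d=2 → r--
[1,13] -10+19=9 d=2 → l++
[2,13] -9+19=10 d=1 * → l++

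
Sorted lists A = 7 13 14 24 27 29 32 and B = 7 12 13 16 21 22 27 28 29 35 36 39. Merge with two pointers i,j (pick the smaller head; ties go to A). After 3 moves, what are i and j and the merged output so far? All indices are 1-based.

[i=1,j=1] A[i]=7<=B[j]=7 take 7 → i++
[i=2,j=1] A[i]=13>B[j]=7 take 7 → j++
[i=2,j=2] A[i]=13>B[j]=12 take 12 → j++

i=2, j=3, merged so far=[7, 7, 12]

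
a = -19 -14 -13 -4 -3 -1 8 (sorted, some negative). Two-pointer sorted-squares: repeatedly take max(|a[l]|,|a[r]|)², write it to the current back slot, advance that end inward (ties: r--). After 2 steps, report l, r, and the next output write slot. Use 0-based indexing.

l=2, r=6, next write slot=4

l=0 r=6: |-19|>|8| out[6]=361, l++
l=1 r=6: |-14|>|8| out[5]=196, l++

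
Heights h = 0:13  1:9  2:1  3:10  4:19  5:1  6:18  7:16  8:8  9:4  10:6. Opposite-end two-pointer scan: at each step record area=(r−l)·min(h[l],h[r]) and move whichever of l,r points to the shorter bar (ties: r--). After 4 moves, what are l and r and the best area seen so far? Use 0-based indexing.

l=1, r=7, best area=91

[0,10] min(13,6)*10=60 best=60 * → r--
[0,9] min(13,4)*9=36 best=60 → r--
[0,8] min(13,8)*8=64 best=64 * → r--
[0,7] min(13,16)*7=91 best=91 * → l++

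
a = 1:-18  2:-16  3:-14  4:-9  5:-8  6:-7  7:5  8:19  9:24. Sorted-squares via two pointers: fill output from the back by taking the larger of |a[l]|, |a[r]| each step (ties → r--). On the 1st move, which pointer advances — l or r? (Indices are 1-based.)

[1,9] |-18|<=|24| out[9]=576 → r--

r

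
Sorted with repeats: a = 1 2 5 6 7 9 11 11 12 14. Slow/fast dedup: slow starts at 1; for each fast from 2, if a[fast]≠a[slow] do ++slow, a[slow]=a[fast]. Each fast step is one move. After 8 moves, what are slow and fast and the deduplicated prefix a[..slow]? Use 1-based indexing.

slow=8, fast=10, prefix=[1, 2, 5, 6, 7, 9, 11, 12]

slow=1 fast=2: a[fast]=2≠a[slow]=1 write a[2]=2, slow++,fast++
slow=2 fast=3: a[fast]=5≠a[slow]=2 write a[3]=5, slow++,fast++
slow=3 fast=4: a[fast]=6≠a[slow]=5 write a[4]=6, slow++,fast++
slow=4 fast=5: a[fast]=7≠a[slow]=6 write a[5]=7, slow++,fast++
slow=5 fast=6: a[fast]=9≠a[slow]=7 write a[6]=9, slow++,fast++
slow=6 fast=7: a[fast]=11≠a[slow]=9 write a[7]=11, slow++,fast++
slow=7 fast=8: a[fast]=11=a[slow] dup, fast++
slow=7 fast=9: a[fast]=12≠a[slow]=11 write a[8]=12, slow++,fast++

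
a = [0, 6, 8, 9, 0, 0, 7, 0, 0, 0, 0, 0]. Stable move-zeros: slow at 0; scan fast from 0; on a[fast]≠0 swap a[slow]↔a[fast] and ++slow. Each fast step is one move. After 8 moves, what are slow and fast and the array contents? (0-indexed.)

slow=4, fast=8, a=[6, 8, 9, 7, 0, 0, 0, 0, 0, 0, 0, 0]

(s=0,f=0) a[fast]=0 → fast++
(s=0,f=1) a[fast]=6≠0 swap→a[0]=6 → slow++,fast++
(s=1,f=2) a[fast]=8≠0 swap→a[1]=8 → slow++,fast++
(s=2,f=3) a[fast]=9≠0 swap→a[2]=9 → slow++,fast++
(s=3,f=4) a[fast]=0 → fast++
(s=3,f=5) a[fast]=0 → fast++
(s=3,f=6) a[fast]=7≠0 swap→a[3]=7 → slow++,fast++
(s=4,f=7) a[fast]=0 → fast++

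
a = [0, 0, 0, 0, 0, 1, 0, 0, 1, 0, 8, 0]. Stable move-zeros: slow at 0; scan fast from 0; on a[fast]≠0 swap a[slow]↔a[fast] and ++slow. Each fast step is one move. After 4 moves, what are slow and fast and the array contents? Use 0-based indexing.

(s=0,f=0) a[fast]=0 → fast++
(s=0,f=1) a[fast]=0 → fast++
(s=0,f=2) a[fast]=0 → fast++
(s=0,f=3) a[fast]=0 → fast++

slow=0, fast=4, a=[0, 0, 0, 0, 0, 1, 0, 0, 1, 0, 8, 0]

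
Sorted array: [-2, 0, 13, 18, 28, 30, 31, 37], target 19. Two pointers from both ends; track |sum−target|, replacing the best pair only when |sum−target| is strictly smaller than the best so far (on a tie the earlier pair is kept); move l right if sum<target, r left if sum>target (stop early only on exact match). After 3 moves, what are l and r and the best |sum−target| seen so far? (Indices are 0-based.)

[0,7] -2+37=35 d=16 * → r--
[0,6] -2+31=29 d=10 * → r--
[0,5] -2+30=28 d=9 * → r--

l=0, r=4, best |Δ|=9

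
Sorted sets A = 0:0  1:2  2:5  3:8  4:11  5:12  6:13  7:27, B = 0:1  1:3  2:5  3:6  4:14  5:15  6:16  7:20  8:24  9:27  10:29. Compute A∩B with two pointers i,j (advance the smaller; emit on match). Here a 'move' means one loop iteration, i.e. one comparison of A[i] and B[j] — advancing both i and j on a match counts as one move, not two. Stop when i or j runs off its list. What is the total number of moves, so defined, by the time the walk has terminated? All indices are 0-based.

16 moves

[i=0,j=0] 0<1 → i++
[i=1,j=0] 2>1 → j++
[i=1,j=1] 2<3 → i++
[i=2,j=1] 5>3 → j++
[i=2,j=2] 5==5 emit → i++,j++
[i=3,j=3] 8>6 → j++
[i=3,j=4] 8<14 → i++
[i=4,j=4] 11<14 → i++
[i=5,j=4] 12<14 → i++
[i=6,j=4] 13<14 → i++
[i=7,j=4] 27>14 → j++
[i=7,j=5] 27>15 → j++
[i=7,j=6] 27>16 → j++
[i=7,j=7] 27>20 → j++
[i=7,j=8] 27>24 → j++
[i=7,j=9] 27==27 emit → i++,j++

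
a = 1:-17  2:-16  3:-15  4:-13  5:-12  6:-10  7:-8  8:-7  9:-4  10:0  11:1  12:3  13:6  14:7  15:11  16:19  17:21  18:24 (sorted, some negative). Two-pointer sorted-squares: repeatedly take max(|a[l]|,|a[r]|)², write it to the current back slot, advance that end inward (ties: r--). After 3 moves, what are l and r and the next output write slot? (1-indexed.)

[1,18] |-17|<=|24| out[18]=576 → r--
[1,17] |-17|<=|21| out[17]=441 → r--
[1,16] |-17|<=|19| out[16]=361 → r--

l=1, r=15, next write slot=15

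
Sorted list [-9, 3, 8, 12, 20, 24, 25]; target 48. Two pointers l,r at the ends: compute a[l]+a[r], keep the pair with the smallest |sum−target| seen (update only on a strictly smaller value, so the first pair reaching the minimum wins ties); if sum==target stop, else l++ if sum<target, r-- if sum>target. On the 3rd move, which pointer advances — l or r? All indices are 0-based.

l=0 r=6: -9+25=16 d=32 *, l++
l=1 r=6: 3+25=28 d=20 *, l++
l=2 r=6: 8+25=33 d=15 *, l++

l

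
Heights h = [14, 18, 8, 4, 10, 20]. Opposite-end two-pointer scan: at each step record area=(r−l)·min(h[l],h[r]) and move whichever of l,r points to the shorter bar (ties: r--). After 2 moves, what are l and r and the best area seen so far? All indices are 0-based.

l=2, r=5, best area=72

l=0 r=5: min(14,20)*5=70 best=70 *, l++
l=1 r=5: min(18,20)*4=72 best=72 *, l++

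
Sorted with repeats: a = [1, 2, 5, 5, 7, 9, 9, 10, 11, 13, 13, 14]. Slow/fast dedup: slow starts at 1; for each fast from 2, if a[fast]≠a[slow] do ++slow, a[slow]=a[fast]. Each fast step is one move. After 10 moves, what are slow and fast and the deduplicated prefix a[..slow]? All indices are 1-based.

slow=8, fast=12, prefix=[1, 2, 5, 7, 9, 10, 11, 13]

slow=1 fast=2: a[fast]=2≠a[slow]=1 write a[2]=2, slow++,fast++
slow=2 fast=3: a[fast]=5≠a[slow]=2 write a[3]=5, slow++,fast++
slow=3 fast=4: a[fast]=5=a[slow] dup, fast++
slow=3 fast=5: a[fast]=7≠a[slow]=5 write a[4]=7, slow++,fast++
slow=4 fast=6: a[fast]=9≠a[slow]=7 write a[5]=9, slow++,fast++
slow=5 fast=7: a[fast]=9=a[slow] dup, fast++
slow=5 fast=8: a[fast]=10≠a[slow]=9 write a[6]=10, slow++,fast++
slow=6 fast=9: a[fast]=11≠a[slow]=10 write a[7]=11, slow++,fast++
slow=7 fast=10: a[fast]=13≠a[slow]=11 write a[8]=13, slow++,fast++
slow=8 fast=11: a[fast]=13=a[slow] dup, fast++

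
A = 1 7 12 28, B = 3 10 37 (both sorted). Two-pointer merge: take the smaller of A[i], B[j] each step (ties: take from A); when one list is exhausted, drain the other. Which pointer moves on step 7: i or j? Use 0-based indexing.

[i=0,j=0] A[i]=1<=B[j]=3 take 1 → i++
[i=1,j=0] A[i]=7>B[j]=3 take 3 → j++
[i=1,j=1] A[i]=7<=B[j]=10 take 7 → i++
[i=2,j=1] A[i]=12>B[j]=10 take 10 → j++
[i=2,j=2] A[i]=12<=B[j]=37 take 12 → i++
[i=3,j=2] A[i]=28<=B[j]=37 take 28 → i++
[i=4,j=2] A done, take B[j]=37 → j++

j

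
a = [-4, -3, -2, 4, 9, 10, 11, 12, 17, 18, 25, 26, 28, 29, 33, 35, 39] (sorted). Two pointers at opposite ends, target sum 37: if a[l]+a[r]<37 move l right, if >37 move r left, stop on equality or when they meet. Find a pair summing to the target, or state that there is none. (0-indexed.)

[0,16] -4+39=35 <37 → l++
[1,16] -3+39=36 <37 → l++
[2,16] -2+39=37 → found

(-2, 39)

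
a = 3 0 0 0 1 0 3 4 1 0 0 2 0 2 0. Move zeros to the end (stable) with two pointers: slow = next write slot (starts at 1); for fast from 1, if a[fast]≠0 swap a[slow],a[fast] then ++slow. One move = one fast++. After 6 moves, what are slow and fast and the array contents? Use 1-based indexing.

slow=3, fast=7, a=[3, 1, 0, 0, 0, 0, 3, 4, 1, 0, 0, 2, 0, 2, 0]

slow=1 fast=1: a[fast]=3≠0 swap→a[1]=3, slow++,fast++
slow=2 fast=2: a[fast]=0, fast++
slow=2 fast=3: a[fast]=0, fast++
slow=2 fast=4: a[fast]=0, fast++
slow=2 fast=5: a[fast]=1≠0 swap→a[2]=1, slow++,fast++
slow=3 fast=6: a[fast]=0, fast++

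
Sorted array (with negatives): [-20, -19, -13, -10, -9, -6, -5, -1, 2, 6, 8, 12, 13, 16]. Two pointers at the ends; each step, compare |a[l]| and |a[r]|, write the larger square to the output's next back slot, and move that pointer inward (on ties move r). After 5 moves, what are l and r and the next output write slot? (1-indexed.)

l=1 r=14: |-20|>|16| out[14]=400, l++
l=2 r=14: |-19|>|16| out[13]=361, l++
l=3 r=14: |-13|<=|16| out[12]=256, r--
l=3 r=13: |-13|<=|13| out[11]=169, r--
l=3 r=12: |-13|>|12| out[10]=169, l++

l=4, r=12, next write slot=9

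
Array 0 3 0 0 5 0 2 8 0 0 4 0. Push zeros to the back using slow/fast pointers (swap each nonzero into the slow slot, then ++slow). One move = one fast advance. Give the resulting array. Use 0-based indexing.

[3, 5, 2, 8, 4, 0, 0, 0, 0, 0, 0, 0]

slow=0 fast=0: a[fast]=0, fast++
slow=0 fast=1: a[fast]=3≠0 swap→a[0]=3, slow++,fast++
slow=1 fast=2: a[fast]=0, fast++
slow=1 fast=3: a[fast]=0, fast++
slow=1 fast=4: a[fast]=5≠0 swap→a[1]=5, slow++,fast++
slow=2 fast=5: a[fast]=0, fast++
slow=2 fast=6: a[fast]=2≠0 swap→a[2]=2, slow++,fast++
slow=3 fast=7: a[fast]=8≠0 swap→a[3]=8, slow++,fast++
slow=4 fast=8: a[fast]=0, fast++
slow=4 fast=9: a[fast]=0, fast++
slow=4 fast=10: a[fast]=4≠0 swap→a[4]=4, slow++,fast++
slow=5 fast=11: a[fast]=0, fast++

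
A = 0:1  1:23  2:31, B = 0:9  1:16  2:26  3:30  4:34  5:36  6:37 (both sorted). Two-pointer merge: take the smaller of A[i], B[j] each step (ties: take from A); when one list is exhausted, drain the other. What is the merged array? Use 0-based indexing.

[i=0,j=0] A[i]=1<=B[j]=9 take 1 → i++
[i=1,j=0] A[i]=23>B[j]=9 take 9 → j++
[i=1,j=1] A[i]=23>B[j]=16 take 16 → j++
[i=1,j=2] A[i]=23<=B[j]=26 take 23 → i++
[i=2,j=2] A[i]=31>B[j]=26 take 26 → j++
[i=2,j=3] A[i]=31>B[j]=30 take 30 → j++
[i=2,j=4] A[i]=31<=B[j]=34 take 31 → i++
[i=3,j=4] A done, take B[j]=34 → j++
[i=3,j=5] A done, take B[j]=36 → j++
[i=3,j=6] A done, take B[j]=37 → j++

[1, 9, 16, 23, 26, 30, 31, 34, 36, 37]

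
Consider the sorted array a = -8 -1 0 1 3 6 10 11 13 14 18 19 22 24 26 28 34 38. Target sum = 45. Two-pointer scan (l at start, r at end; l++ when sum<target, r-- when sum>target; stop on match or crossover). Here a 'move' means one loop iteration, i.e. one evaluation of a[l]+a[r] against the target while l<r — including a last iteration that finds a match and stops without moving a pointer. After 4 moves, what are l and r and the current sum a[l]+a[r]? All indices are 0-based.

l=0 r=17: -8+38=30 <45, l++
l=1 r=17: -1+38=37 <45, l++
l=2 r=17: 0+38=38 <45, l++
l=3 r=17: 1+38=39 <45, l++

l=4, r=17, sum=41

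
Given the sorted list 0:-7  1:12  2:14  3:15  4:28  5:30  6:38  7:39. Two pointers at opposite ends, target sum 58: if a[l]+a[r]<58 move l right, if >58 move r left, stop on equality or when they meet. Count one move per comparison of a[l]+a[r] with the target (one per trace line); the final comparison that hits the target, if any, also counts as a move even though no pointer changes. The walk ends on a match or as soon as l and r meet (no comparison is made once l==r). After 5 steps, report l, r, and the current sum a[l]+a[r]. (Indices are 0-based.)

l=0 r=7: -7+39=32 <58, l++
l=1 r=7: 12+39=51 <58, l++
l=2 r=7: 14+39=53 <58, l++
l=3 r=7: 15+39=54 <58, l++
l=4 r=7: 28+39=67 >58, r--

l=4, r=6, sum=66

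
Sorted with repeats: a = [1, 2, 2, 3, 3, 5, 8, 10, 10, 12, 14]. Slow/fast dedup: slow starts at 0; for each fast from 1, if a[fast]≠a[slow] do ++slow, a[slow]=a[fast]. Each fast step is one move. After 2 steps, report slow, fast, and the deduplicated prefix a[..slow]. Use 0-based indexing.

(s=0,f=1) a[fast]=2≠a[slow]=1 write a[1]=2 → slow++,fast++
(s=1,f=2) a[fast]=2=a[slow] dup → fast++

slow=1, fast=3, prefix=[1, 2]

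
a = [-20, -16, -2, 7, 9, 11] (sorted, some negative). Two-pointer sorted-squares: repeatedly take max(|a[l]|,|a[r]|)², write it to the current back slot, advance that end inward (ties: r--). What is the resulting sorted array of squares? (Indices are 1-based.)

l=1 r=6: |-20|>|11| out[6]=400, l++
l=2 r=6: |-16|>|11| out[5]=256, l++
l=3 r=6: |-2|<=|11| out[4]=121, r--
l=3 r=5: |-2|<=|9| out[3]=81, r--
l=3 r=4: |-2|<=|7| out[2]=49, r--
l=3 r=3: |-2|<=|-2| out[1]=4, r--

[4, 49, 81, 121, 256, 400]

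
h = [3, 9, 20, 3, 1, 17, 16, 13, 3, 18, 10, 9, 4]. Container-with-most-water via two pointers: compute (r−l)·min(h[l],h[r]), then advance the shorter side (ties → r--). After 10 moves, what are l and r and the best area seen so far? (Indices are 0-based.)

l=2, r=4, best area=126

l=0 r=12: min(3,4)*12=36 best=36 *, l++
l=1 r=12: min(9,4)*11=44 best=44 *, r--
l=1 r=11: min(9,9)*10=90 best=90 *, r--
l=1 r=10: min(9,10)*9=81 best=90, l++
l=2 r=10: min(20,10)*8=80 best=90, r--
l=2 r=9: min(20,18)*7=126 best=126 *, r--
l=2 r=8: min(20,3)*6=18 best=126, r--
l=2 r=7: min(20,13)*5=65 best=126, r--
l=2 r=6: min(20,16)*4=64 best=126, r--
l=2 r=5: min(20,17)*3=51 best=126, r--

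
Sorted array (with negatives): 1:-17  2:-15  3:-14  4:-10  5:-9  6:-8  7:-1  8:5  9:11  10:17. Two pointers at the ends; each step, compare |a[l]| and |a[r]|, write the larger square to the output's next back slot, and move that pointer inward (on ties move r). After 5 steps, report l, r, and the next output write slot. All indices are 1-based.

l=4, r=8, next write slot=5

[1,10] |-17|<=|17| out[10]=289 → r--
[1,9] |-17|>|11| out[9]=289 → l++
[2,9] |-15|>|11| out[8]=225 → l++
[3,9] |-14|>|11| out[7]=196 → l++
[4,9] |-10|<=|11| out[6]=121 → r--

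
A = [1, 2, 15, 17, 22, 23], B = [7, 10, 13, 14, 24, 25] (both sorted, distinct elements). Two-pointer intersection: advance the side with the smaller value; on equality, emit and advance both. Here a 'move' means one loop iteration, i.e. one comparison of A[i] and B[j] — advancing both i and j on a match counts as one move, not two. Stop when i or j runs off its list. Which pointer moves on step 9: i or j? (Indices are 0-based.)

i

i=0 j=0: 1<7, i++
i=1 j=0: 2<7, i++
i=2 j=0: 15>7, j++
i=2 j=1: 15>10, j++
i=2 j=2: 15>13, j++
i=2 j=3: 15>14, j++
i=2 j=4: 15<24, i++
i=3 j=4: 17<24, i++
i=4 j=4: 22<24, i++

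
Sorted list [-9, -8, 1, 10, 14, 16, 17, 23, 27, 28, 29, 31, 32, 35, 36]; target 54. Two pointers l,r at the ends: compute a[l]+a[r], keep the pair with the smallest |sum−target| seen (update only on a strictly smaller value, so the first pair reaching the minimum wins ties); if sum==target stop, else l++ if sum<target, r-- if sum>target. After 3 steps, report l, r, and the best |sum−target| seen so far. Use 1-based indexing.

l=4, r=15, best |Δ|=17

l=1 r=15: -9+36=27 d=27 *, l++
l=2 r=15: -8+36=28 d=26 *, l++
l=3 r=15: 1+36=37 d=17 *, l++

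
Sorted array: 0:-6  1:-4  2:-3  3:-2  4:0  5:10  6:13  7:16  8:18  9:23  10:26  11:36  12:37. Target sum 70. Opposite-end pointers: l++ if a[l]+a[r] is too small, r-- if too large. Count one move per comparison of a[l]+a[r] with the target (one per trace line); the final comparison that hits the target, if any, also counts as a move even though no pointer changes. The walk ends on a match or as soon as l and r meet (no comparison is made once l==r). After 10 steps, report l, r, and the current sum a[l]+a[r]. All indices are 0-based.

[0,12] -6+37=31 <70 → l++
[1,12] -4+37=33 <70 → l++
[2,12] -3+37=34 <70 → l++
[3,12] -2+37=35 <70 → l++
[4,12] 0+37=37 <70 → l++
[5,12] 10+37=47 <70 → l++
[6,12] 13+37=50 <70 → l++
[7,12] 16+37=53 <70 → l++
[8,12] 18+37=55 <70 → l++
[9,12] 23+37=60 <70 → l++

l=10, r=12, sum=63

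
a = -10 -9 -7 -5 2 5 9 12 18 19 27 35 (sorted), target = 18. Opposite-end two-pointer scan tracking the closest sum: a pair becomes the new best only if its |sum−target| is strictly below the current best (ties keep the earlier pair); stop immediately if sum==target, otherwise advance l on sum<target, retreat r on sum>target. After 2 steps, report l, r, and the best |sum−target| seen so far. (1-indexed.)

l=2, r=11, best |Δ|=1

l=1 r=12: -10+35=25 d=7 *, r--
l=1 r=11: -10+27=17 d=1 *, l++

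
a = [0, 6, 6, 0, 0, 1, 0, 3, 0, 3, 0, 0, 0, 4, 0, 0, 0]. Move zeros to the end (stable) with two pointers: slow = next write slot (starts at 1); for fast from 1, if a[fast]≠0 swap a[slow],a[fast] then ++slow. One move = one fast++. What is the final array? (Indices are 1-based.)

[6, 6, 1, 3, 3, 4, 0, 0, 0, 0, 0, 0, 0, 0, 0, 0, 0]

slow=1 fast=1: a[fast]=0, fast++
slow=1 fast=2: a[fast]=6≠0 swap→a[1]=6, slow++,fast++
slow=2 fast=3: a[fast]=6≠0 swap→a[2]=6, slow++,fast++
slow=3 fast=4: a[fast]=0, fast++
slow=3 fast=5: a[fast]=0, fast++
slow=3 fast=6: a[fast]=1≠0 swap→a[3]=1, slow++,fast++
slow=4 fast=7: a[fast]=0, fast++
slow=4 fast=8: a[fast]=3≠0 swap→a[4]=3, slow++,fast++
slow=5 fast=9: a[fast]=0, fast++
slow=5 fast=10: a[fast]=3≠0 swap→a[5]=3, slow++,fast++
slow=6 fast=11: a[fast]=0, fast++
slow=6 fast=12: a[fast]=0, fast++
slow=6 fast=13: a[fast]=0, fast++
slow=6 fast=14: a[fast]=4≠0 swap→a[6]=4, slow++,fast++
slow=7 fast=15: a[fast]=0, fast++
slow=7 fast=16: a[fast]=0, fast++
slow=7 fast=17: a[fast]=0, fast++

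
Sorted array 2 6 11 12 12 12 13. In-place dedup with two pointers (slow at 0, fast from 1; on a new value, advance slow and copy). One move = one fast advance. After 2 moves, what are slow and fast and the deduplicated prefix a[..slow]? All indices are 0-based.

slow=0 fast=1: a[fast]=6≠a[slow]=2 write a[1]=6, slow++,fast++
slow=1 fast=2: a[fast]=11≠a[slow]=6 write a[2]=11, slow++,fast++

slow=2, fast=3, prefix=[2, 6, 11]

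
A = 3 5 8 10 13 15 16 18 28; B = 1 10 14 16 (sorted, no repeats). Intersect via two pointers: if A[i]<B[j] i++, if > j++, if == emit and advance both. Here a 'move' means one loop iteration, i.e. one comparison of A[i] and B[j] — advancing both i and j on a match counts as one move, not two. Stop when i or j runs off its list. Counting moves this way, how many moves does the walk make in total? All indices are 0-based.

i=0 j=0: 3>1, j++
i=0 j=1: 3<10, i++
i=1 j=1: 5<10, i++
i=2 j=1: 8<10, i++
i=3 j=1: 10==10 emit, i++,j++
i=4 j=2: 13<14, i++
i=5 j=2: 15>14, j++
i=5 j=3: 15<16, i++
i=6 j=3: 16==16 emit, i++,j++

9 moves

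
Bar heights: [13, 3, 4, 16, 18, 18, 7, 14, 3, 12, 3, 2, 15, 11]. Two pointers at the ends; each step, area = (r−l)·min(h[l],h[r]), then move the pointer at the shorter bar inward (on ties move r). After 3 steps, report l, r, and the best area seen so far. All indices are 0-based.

l=2, r=12, best area=156

[0,13] min(13,11)*13=143 best=143 * → r--
[0,12] min(13,15)*12=156 best=156 * → l++
[1,12] min(3,15)*11=33 best=156 → l++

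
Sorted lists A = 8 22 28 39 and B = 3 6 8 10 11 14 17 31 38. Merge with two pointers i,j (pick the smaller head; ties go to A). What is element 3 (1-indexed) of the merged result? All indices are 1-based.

merged[3] = 8

i=1 j=1: A[i]=8>B[j]=3 take 3, j++
i=1 j=2: A[i]=8>B[j]=6 take 6, j++
i=1 j=3: A[i]=8<=B[j]=8 take 8, i++
i=2 j=3: A[i]=22>B[j]=8 take 8, j++
i=2 j=4: A[i]=22>B[j]=10 take 10, j++
i=2 j=5: A[i]=22>B[j]=11 take 11, j++
i=2 j=6: A[i]=22>B[j]=14 take 14, j++
i=2 j=7: A[i]=22>B[j]=17 take 17, j++
i=2 j=8: A[i]=22<=B[j]=31 take 22, i++
i=3 j=8: A[i]=28<=B[j]=31 take 28, i++
i=4 j=8: A[i]=39>B[j]=31 take 31, j++
i=4 j=9: A[i]=39>B[j]=38 take 38, j++
i=4 j=10: B done, take A[i]=39, i++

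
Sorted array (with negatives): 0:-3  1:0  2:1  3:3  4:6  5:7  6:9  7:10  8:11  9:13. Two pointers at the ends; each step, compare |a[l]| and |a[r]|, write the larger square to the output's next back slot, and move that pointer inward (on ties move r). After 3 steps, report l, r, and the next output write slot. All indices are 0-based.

l=0, r=6, next write slot=6

[0,9] |-3|<=|13| out[9]=169 → r--
[0,8] |-3|<=|11| out[8]=121 → r--
[0,7] |-3|<=|10| out[7]=100 → r--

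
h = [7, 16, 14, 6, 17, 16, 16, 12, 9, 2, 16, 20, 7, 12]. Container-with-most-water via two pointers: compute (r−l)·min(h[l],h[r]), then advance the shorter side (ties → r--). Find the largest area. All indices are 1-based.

[1,14] min(7,12)*13=91 best=91 * → l++
[2,14] min(16,12)*12=144 best=144 * → r--
[2,13] min(16,7)*11=77 best=144 → r--
[2,12] min(16,20)*10=160 best=160 * → l++
[3,12] min(14,20)*9=126 best=160 → l++
[4,12] min(6,20)*8=48 best=160 → l++
[5,12] min(17,20)*7=119 best=160 → l++
[6,12] min(16,20)*6=96 best=160 → l++
[7,12] min(16,20)*5=80 best=160 → l++
[8,12] min(12,20)*4=48 best=160 → l++
[9,12] min(9,20)*3=27 best=160 → l++
[10,12] min(2,20)*2=4 best=160 → l++
[11,12] min(16,20)*1=16 best=160 → l++

max area = 160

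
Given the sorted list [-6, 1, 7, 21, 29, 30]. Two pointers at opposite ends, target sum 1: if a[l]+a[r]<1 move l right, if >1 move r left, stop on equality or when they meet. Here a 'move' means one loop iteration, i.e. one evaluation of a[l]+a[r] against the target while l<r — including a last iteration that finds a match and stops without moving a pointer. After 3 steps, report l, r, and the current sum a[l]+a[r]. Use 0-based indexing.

[0,5] -6+30=24 >1 → r--
[0,4] -6+29=23 >1 → r--
[0,3] -6+21=15 >1 → r--

l=0, r=2, sum=1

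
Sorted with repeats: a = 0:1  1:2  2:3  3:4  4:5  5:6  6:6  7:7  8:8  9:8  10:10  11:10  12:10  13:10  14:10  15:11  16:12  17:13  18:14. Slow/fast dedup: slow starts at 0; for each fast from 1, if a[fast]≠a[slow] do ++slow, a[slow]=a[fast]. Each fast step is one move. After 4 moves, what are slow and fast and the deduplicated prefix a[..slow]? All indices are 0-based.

slow=4, fast=5, prefix=[1, 2, 3, 4, 5]

slow=0 fast=1: a[fast]=2≠a[slow]=1 write a[1]=2, slow++,fast++
slow=1 fast=2: a[fast]=3≠a[slow]=2 write a[2]=3, slow++,fast++
slow=2 fast=3: a[fast]=4≠a[slow]=3 write a[3]=4, slow++,fast++
slow=3 fast=4: a[fast]=5≠a[slow]=4 write a[4]=5, slow++,fast++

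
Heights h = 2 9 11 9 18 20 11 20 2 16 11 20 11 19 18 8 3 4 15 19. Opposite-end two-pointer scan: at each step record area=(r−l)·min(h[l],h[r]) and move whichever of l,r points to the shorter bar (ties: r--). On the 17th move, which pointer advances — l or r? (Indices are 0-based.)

r

l=0 r=19: min(2,19)*19=38 best=38 *, l++
l=1 r=19: min(9,19)*18=162 best=162 *, l++
l=2 r=19: min(11,19)*17=187 best=187 *, l++
l=3 r=19: min(9,19)*16=144 best=187, l++
l=4 r=19: min(18,19)*15=270 best=270 *, l++
l=5 r=19: min(20,19)*14=266 best=270, r--
l=5 r=18: min(20,15)*13=195 best=270, r--
l=5 r=17: min(20,4)*12=48 best=270, r--
l=5 r=16: min(20,3)*11=33 best=270, r--
l=5 r=15: min(20,8)*10=80 best=270, r--
l=5 r=14: min(20,18)*9=162 best=270, r--
l=5 r=13: min(20,19)*8=152 best=270, r--
l=5 r=12: min(20,11)*7=77 best=270, r--
l=5 r=11: min(20,20)*6=120 best=270, r--
l=5 r=10: min(20,11)*5=55 best=270, r--
l=5 r=9: min(20,16)*4=64 best=270, r--
l=5 r=8: min(20,2)*3=6 best=270, r--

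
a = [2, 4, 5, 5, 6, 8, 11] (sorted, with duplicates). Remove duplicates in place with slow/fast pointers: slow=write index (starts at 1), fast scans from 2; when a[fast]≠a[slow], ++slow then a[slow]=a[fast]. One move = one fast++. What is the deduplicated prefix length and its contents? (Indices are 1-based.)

slow=1 fast=2: a[fast]=4≠a[slow]=2 write a[2]=4, slow++,fast++
slow=2 fast=3: a[fast]=5≠a[slow]=4 write a[3]=5, slow++,fast++
slow=3 fast=4: a[fast]=5=a[slow] dup, fast++
slow=3 fast=5: a[fast]=6≠a[slow]=5 write a[4]=6, slow++,fast++
slow=4 fast=6: a[fast]=8≠a[slow]=6 write a[5]=8, slow++,fast++
slow=5 fast=7: a[fast]=11≠a[slow]=8 write a[6]=11, slow++,fast++

length 6; prefix = [2, 4, 5, 6, 8, 11]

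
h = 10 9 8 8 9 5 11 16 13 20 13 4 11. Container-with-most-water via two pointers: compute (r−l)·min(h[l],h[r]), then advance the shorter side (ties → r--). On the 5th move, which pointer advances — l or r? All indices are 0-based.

l

l=0 r=12: min(10,11)*12=120 best=120 *, l++
l=1 r=12: min(9,11)*11=99 best=120, l++
l=2 r=12: min(8,11)*10=80 best=120, l++
l=3 r=12: min(8,11)*9=72 best=120, l++
l=4 r=12: min(9,11)*8=72 best=120, l++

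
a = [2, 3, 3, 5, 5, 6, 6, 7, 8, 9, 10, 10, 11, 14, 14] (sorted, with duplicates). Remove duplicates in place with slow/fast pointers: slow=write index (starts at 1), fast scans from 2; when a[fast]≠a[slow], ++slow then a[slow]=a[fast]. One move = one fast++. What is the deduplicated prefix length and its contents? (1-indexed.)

slow=1 fast=2: a[fast]=3≠a[slow]=2 write a[2]=3, slow++,fast++
slow=2 fast=3: a[fast]=3=a[slow] dup, fast++
slow=2 fast=4: a[fast]=5≠a[slow]=3 write a[3]=5, slow++,fast++
slow=3 fast=5: a[fast]=5=a[slow] dup, fast++
slow=3 fast=6: a[fast]=6≠a[slow]=5 write a[4]=6, slow++,fast++
slow=4 fast=7: a[fast]=6=a[slow] dup, fast++
slow=4 fast=8: a[fast]=7≠a[slow]=6 write a[5]=7, slow++,fast++
slow=5 fast=9: a[fast]=8≠a[slow]=7 write a[6]=8, slow++,fast++
slow=6 fast=10: a[fast]=9≠a[slow]=8 write a[7]=9, slow++,fast++
slow=7 fast=11: a[fast]=10≠a[slow]=9 write a[8]=10, slow++,fast++
slow=8 fast=12: a[fast]=10=a[slow] dup, fast++
slow=8 fast=13: a[fast]=11≠a[slow]=10 write a[9]=11, slow++,fast++
slow=9 fast=14: a[fast]=14≠a[slow]=11 write a[10]=14, slow++,fast++
slow=10 fast=15: a[fast]=14=a[slow] dup, fast++

length 10; prefix = [2, 3, 5, 6, 7, 8, 9, 10, 11, 14]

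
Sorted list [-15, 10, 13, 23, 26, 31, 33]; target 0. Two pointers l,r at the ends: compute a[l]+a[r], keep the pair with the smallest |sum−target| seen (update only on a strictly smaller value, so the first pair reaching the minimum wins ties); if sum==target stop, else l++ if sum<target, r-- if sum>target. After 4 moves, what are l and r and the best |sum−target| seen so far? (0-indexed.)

[0,6] -15+33=18 d=18 * → r--
[0,5] -15+31=16 d=16 * → r--
[0,4] -15+26=11 d=11 * → r--
[0,3] -15+23=8 d=8 * → r--

l=0, r=2, best |Δ|=8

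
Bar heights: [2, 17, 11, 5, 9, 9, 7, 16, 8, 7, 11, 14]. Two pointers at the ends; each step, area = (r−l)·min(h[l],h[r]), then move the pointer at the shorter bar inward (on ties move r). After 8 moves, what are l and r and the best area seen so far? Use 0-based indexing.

[0,11] min(2,14)*11=22 best=22 * → l++
[1,11] min(17,14)*10=140 best=140 * → r--
[1,10] min(17,11)*9=99 best=140 → r--
[1,9] min(17,7)*8=56 best=140 → r--
[1,8] min(17,8)*7=56 best=140 → r--
[1,7] min(17,16)*6=96 best=140 → r--
[1,6] min(17,7)*5=35 best=140 → r--
[1,5] min(17,9)*4=36 best=140 → r--

l=1, r=4, best area=140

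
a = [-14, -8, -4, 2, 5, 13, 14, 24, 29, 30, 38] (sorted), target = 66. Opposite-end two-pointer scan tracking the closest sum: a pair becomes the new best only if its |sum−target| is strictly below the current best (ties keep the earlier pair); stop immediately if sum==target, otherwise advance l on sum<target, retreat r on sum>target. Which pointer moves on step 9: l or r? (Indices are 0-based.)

r

l=0 r=10: -14+38=24 d=42 *, l++
l=1 r=10: -8+38=30 d=36 *, l++
l=2 r=10: -4+38=34 d=32 *, l++
l=3 r=10: 2+38=40 d=26 *, l++
l=4 r=10: 5+38=43 d=23 *, l++
l=5 r=10: 13+38=51 d=15 *, l++
l=6 r=10: 14+38=52 d=14 *, l++
l=7 r=10: 24+38=62 d=4 *, l++
l=8 r=10: 29+38=67 d=1 *, r--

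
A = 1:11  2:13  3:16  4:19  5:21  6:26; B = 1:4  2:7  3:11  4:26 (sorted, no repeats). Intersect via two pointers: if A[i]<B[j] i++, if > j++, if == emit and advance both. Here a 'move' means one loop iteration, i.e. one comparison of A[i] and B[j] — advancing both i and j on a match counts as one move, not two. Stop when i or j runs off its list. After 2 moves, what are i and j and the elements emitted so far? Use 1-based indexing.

i=1 j=1: 11>4, j++
i=1 j=2: 11>7, j++

i=1, j=3, emitted=[]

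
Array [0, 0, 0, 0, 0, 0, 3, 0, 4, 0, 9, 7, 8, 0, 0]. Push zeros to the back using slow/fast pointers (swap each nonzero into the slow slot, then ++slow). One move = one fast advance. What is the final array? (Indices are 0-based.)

[3, 4, 9, 7, 8, 0, 0, 0, 0, 0, 0, 0, 0, 0, 0]

slow=0 fast=0: a[fast]=0, fast++
slow=0 fast=1: a[fast]=0, fast++
slow=0 fast=2: a[fast]=0, fast++
slow=0 fast=3: a[fast]=0, fast++
slow=0 fast=4: a[fast]=0, fast++
slow=0 fast=5: a[fast]=0, fast++
slow=0 fast=6: a[fast]=3≠0 swap→a[0]=3, slow++,fast++
slow=1 fast=7: a[fast]=0, fast++
slow=1 fast=8: a[fast]=4≠0 swap→a[1]=4, slow++,fast++
slow=2 fast=9: a[fast]=0, fast++
slow=2 fast=10: a[fast]=9≠0 swap→a[2]=9, slow++,fast++
slow=3 fast=11: a[fast]=7≠0 swap→a[3]=7, slow++,fast++
slow=4 fast=12: a[fast]=8≠0 swap→a[4]=8, slow++,fast++
slow=5 fast=13: a[fast]=0, fast++
slow=5 fast=14: a[fast]=0, fast++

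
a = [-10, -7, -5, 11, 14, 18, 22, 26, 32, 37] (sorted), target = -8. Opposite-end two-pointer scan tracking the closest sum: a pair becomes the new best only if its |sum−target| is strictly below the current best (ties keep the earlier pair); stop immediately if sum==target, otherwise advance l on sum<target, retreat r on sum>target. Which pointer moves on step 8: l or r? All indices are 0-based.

l=0 r=9: -10+37=27 d=35 *, r--
l=0 r=8: -10+32=22 d=30 *, r--
l=0 r=7: -10+26=16 d=24 *, r--
l=0 r=6: -10+22=12 d=20 *, r--
l=0 r=5: -10+18=8 d=16 *, r--
l=0 r=4: -10+14=4 d=12 *, r--
l=0 r=3: -10+11=1 d=9 *, r--
l=0 r=2: -10+-5=-15 d=7 *, l++

l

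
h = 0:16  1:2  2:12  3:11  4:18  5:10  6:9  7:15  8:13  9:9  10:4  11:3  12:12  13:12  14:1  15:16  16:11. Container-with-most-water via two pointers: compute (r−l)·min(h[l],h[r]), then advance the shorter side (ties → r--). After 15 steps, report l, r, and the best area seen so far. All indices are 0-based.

[0,16] min(16,11)*16=176 best=176 * → r--
[0,15] min(16,16)*15=240 best=240 * → r--
[0,14] min(16,1)*14=14 best=240 → r--
[0,13] min(16,12)*13=156 best=240 → r--
[0,12] min(16,12)*12=144 best=240 → r--
[0,11] min(16,3)*11=33 best=240 → r--
[0,10] min(16,4)*10=40 best=240 → r--
[0,9] min(16,9)*9=81 best=240 → r--
[0,8] min(16,13)*8=104 best=240 → r--
[0,7] min(16,15)*7=105 best=240 → r--
[0,6] min(16,9)*6=54 best=240 → r--
[0,5] min(16,10)*5=50 best=240 → r--
[0,4] min(16,18)*4=64 best=240 → l++
[1,4] min(2,18)*3=6 best=240 → l++
[2,4] min(12,18)*2=24 best=240 → l++

l=3, r=4, best area=240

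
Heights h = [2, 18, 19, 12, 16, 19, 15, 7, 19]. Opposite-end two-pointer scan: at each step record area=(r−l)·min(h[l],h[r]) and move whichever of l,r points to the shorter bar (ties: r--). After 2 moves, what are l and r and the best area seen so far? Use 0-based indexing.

l=2, r=8, best area=126

[0,8] min(2,19)*8=16 best=16 * → l++
[1,8] min(18,19)*7=126 best=126 * → l++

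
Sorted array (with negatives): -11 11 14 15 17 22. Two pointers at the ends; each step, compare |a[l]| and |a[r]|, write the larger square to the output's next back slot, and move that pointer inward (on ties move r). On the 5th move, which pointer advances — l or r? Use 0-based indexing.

l=0 r=5: |-11|<=|22| out[5]=484, r--
l=0 r=4: |-11|<=|17| out[4]=289, r--
l=0 r=3: |-11|<=|15| out[3]=225, r--
l=0 r=2: |-11|<=|14| out[2]=196, r--
l=0 r=1: |-11|<=|11| out[1]=121, r--

r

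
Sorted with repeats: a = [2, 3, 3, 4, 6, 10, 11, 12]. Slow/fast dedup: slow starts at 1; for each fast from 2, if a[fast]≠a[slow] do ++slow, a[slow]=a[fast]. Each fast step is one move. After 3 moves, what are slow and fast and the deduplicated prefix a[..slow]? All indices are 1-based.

(s=1,f=2) a[fast]=3≠a[slow]=2 write a[2]=3 → slow++,fast++
(s=2,f=3) a[fast]=3=a[slow] dup → fast++
(s=2,f=4) a[fast]=4≠a[slow]=3 write a[3]=4 → slow++,fast++

slow=3, fast=5, prefix=[2, 3, 4]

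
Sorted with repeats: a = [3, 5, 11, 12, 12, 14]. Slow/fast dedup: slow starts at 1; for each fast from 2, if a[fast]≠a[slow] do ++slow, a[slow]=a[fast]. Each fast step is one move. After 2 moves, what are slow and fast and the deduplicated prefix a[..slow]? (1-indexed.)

slow=3, fast=4, prefix=[3, 5, 11]

(s=1,f=2) a[fast]=5≠a[slow]=3 write a[2]=5 → slow++,fast++
(s=2,f=3) a[fast]=11≠a[slow]=5 write a[3]=11 → slow++,fast++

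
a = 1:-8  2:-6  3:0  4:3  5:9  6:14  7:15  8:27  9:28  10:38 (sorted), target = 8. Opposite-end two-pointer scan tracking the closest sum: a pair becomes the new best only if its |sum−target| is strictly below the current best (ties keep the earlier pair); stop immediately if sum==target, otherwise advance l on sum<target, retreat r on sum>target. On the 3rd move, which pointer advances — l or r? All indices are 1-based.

r

[1,10] -8+38=30 d=22 * → r--
[1,9] -8+28=20 d=12 * → r--
[1,8] -8+27=19 d=11 * → r--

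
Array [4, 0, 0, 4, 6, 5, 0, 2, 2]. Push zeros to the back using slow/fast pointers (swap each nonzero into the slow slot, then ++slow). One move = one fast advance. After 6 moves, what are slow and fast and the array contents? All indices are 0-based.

(s=0,f=0) a[fast]=4≠0 swap→a[0]=4 → slow++,fast++
(s=1,f=1) a[fast]=0 → fast++
(s=1,f=2) a[fast]=0 → fast++
(s=1,f=3) a[fast]=4≠0 swap→a[1]=4 → slow++,fast++
(s=2,f=4) a[fast]=6≠0 swap→a[2]=6 → slow++,fast++
(s=3,f=5) a[fast]=5≠0 swap→a[3]=5 → slow++,fast++

slow=4, fast=6, a=[4, 4, 6, 5, 0, 0, 0, 2, 2]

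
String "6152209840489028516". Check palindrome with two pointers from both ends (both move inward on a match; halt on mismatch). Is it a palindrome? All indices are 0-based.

l=0 r=18: '6'=='6', l++,r--
l=1 r=17: '1'=='1', l++,r--
l=2 r=16: '5'=='5', l++,r--
l=3 r=15: '2'!='8', stop

not a palindrome (mismatch at 3,15)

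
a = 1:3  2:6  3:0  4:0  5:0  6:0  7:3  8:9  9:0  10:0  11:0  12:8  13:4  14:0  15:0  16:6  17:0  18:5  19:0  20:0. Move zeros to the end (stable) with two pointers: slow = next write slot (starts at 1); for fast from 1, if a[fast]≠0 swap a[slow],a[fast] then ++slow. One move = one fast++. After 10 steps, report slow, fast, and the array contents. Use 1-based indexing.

slow=1 fast=1: a[fast]=3≠0 swap→a[1]=3, slow++,fast++
slow=2 fast=2: a[fast]=6≠0 swap→a[2]=6, slow++,fast++
slow=3 fast=3: a[fast]=0, fast++
slow=3 fast=4: a[fast]=0, fast++
slow=3 fast=5: a[fast]=0, fast++
slow=3 fast=6: a[fast]=0, fast++
slow=3 fast=7: a[fast]=3≠0 swap→a[3]=3, slow++,fast++
slow=4 fast=8: a[fast]=9≠0 swap→a[4]=9, slow++,fast++
slow=5 fast=9: a[fast]=0, fast++
slow=5 fast=10: a[fast]=0, fast++

slow=5, fast=11, a=[3, 6, 3, 9, 0, 0, 0, 0, 0, 0, 0, 8, 4, 0, 0, 6, 0, 5, 0, 0]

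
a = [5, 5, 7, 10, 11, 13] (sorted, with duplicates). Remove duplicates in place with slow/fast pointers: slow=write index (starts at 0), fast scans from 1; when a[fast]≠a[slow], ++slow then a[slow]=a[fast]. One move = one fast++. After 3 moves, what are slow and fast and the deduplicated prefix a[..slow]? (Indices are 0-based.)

slow=2, fast=4, prefix=[5, 7, 10]

slow=0 fast=1: a[fast]=5=a[slow] dup, fast++
slow=0 fast=2: a[fast]=7≠a[slow]=5 write a[1]=7, slow++,fast++
slow=1 fast=3: a[fast]=10≠a[slow]=7 write a[2]=10, slow++,fast++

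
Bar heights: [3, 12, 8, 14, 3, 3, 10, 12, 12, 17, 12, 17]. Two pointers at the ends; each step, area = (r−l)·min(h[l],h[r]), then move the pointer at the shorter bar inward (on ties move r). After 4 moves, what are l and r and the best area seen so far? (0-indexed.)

[0,11] min(3,17)*11=33 best=33 * → l++
[1,11] min(12,17)*10=120 best=120 * → l++
[2,11] min(8,17)*9=72 best=120 → l++
[3,11] min(14,17)*8=112 best=120 → l++

l=4, r=11, best area=120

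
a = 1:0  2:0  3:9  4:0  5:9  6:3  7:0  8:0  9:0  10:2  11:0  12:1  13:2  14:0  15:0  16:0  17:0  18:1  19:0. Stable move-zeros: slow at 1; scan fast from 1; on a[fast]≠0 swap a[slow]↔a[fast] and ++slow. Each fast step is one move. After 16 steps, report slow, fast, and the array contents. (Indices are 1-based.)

slow=7, fast=17, a=[9, 9, 3, 2, 1, 2, 0, 0, 0, 0, 0, 0, 0, 0, 0, 0, 0, 1, 0]

slow=1 fast=1: a[fast]=0, fast++
slow=1 fast=2: a[fast]=0, fast++
slow=1 fast=3: a[fast]=9≠0 swap→a[1]=9, slow++,fast++
slow=2 fast=4: a[fast]=0, fast++
slow=2 fast=5: a[fast]=9≠0 swap→a[2]=9, slow++,fast++
slow=3 fast=6: a[fast]=3≠0 swap→a[3]=3, slow++,fast++
slow=4 fast=7: a[fast]=0, fast++
slow=4 fast=8: a[fast]=0, fast++
slow=4 fast=9: a[fast]=0, fast++
slow=4 fast=10: a[fast]=2≠0 swap→a[4]=2, slow++,fast++
slow=5 fast=11: a[fast]=0, fast++
slow=5 fast=12: a[fast]=1≠0 swap→a[5]=1, slow++,fast++
slow=6 fast=13: a[fast]=2≠0 swap→a[6]=2, slow++,fast++
slow=7 fast=14: a[fast]=0, fast++
slow=7 fast=15: a[fast]=0, fast++
slow=7 fast=16: a[fast]=0, fast++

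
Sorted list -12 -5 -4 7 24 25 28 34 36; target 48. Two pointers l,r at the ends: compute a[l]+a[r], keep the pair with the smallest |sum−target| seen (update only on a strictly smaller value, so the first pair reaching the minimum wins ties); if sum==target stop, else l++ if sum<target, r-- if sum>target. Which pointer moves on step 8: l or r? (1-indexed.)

r

[1,9] -12+36=24 d=24 * → l++
[2,9] -5+36=31 d=17 * → l++
[3,9] -4+36=32 d=16 * → l++
[4,9] 7+36=43 d=5 * → l++
[5,9] 24+36=60 d=12 → r--
[5,8] 24+34=58 d=10 → r--
[5,7] 24+28=52 d=4 * → r--
[5,6] 24+25=49 d=1 * → r--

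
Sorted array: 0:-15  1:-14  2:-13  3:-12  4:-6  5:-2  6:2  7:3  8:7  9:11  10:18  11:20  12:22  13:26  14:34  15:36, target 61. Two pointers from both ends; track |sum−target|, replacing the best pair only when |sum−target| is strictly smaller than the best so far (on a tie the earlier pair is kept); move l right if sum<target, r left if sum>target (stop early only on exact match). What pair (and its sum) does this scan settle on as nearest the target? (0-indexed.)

pair (26, 36) with sum 62 (|Δ|=1)

[0,15] -15+36=21 d=40 * → l++
[1,15] -14+36=22 d=39 * → l++
[2,15] -13+36=23 d=38 * → l++
[3,15] -12+36=24 d=37 * → l++
[4,15] -6+36=30 d=31 * → l++
[5,15] -2+36=34 d=27 * → l++
[6,15] 2+36=38 d=23 * → l++
[7,15] 3+36=39 d=22 * → l++
[8,15] 7+36=43 d=18 * → l++
[9,15] 11+36=47 d=14 * → l++
[10,15] 18+36=54 d=7 * → l++
[11,15] 20+36=56 d=5 * → l++
[12,15] 22+36=58 d=3 * → l++
[13,15] 26+36=62 d=1 * → r--
[13,14] 26+34=60 d=1 → l++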